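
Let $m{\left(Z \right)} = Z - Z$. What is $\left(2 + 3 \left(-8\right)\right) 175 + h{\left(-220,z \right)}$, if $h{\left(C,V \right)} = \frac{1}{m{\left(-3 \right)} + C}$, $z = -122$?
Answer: $- \frac{847001}{220} \approx -3850.0$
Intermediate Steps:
$m{\left(Z \right)} = 0$
$h{\left(C,V \right)} = \frac{1}{C}$ ($h{\left(C,V \right)} = \frac{1}{0 + C} = \frac{1}{C}$)
$\left(2 + 3 \left(-8\right)\right) 175 + h{\left(-220,z \right)} = \left(2 + 3 \left(-8\right)\right) 175 + \frac{1}{-220} = \left(2 - 24\right) 175 - \frac{1}{220} = \left(-22\right) 175 - \frac{1}{220} = -3850 - \frac{1}{220} = - \frac{847001}{220}$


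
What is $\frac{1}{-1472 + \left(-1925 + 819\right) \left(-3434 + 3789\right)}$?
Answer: $- \frac{1}{394102} \approx -2.5374 \cdot 10^{-6}$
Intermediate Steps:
$\frac{1}{-1472 + \left(-1925 + 819\right) \left(-3434 + 3789\right)} = \frac{1}{-1472 - 392630} = \frac{1}{-394102} = - \frac{1}{394102}$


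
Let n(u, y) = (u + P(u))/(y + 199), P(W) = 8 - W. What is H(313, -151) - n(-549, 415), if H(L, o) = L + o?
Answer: 49730/307 ≈ 161.99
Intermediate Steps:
n(u, y) = 8/(199 + y) (n(u, y) = (u + (8 - u))/(y + 199) = 8/(199 + y))
H(313, -151) - n(-549, 415) = (313 - 151) - 8/(199 + 415) = 162 - 8/614 = 162 - 1*4/307 = 162 - 4/307 = 49730/307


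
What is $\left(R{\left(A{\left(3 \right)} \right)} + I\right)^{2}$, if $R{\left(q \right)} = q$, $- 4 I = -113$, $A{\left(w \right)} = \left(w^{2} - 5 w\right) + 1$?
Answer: $\frac{8649}{16} \approx 540.56$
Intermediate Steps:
$A{\left(w \right)} = 1 + w^{2} - 5 w$
$I = \frac{113}{4}$ ($I = \left(- \frac{1}{4}\right) \left(-113\right) = \frac{113}{4} \approx 28.25$)
$\left(R{\left(A{\left(3 \right)} \right)} + I\right)^{2} = \left(\left(1 + 3^{2} - 15\right) + \frac{113}{4}\right)^{2} = \left(\left(1 + 9 - 15\right) + \frac{113}{4}\right)^{2} = \left(-5 + \frac{113}{4}\right)^{2} = \left(\frac{93}{4}\right)^{2} = \frac{8649}{16}$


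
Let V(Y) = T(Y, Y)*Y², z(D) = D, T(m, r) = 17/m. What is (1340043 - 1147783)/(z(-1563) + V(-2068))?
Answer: -192260/36719 ≈ -5.2360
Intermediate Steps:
V(Y) = 17*Y (V(Y) = (17/Y)*Y² = 17*Y)
(1340043 - 1147783)/(z(-1563) + V(-2068)) = (1340043 - 1147783)/(-1563 + 17*(-2068)) = 192260/(-1563 - 35156) = 192260/(-36719) = 192260*(-1/36719) = -192260/36719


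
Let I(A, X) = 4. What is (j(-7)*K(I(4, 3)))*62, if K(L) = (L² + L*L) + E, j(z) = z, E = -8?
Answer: -10416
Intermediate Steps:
K(L) = -8 + 2*L² (K(L) = (L² + L*L) - 8 = (L² + L²) - 8 = 2*L² - 8 = -8 + 2*L²)
(j(-7)*K(I(4, 3)))*62 = -7*(-8 + 2*4²)*62 = -7*(-8 + 2*16)*62 = -7*(-8 + 32)*62 = -7*24*62 = -168*62 = -10416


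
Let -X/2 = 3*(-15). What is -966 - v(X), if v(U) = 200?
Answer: -1166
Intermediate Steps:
X = 90 (X = -6*(-15) = -2*(-45) = 90)
-966 - v(X) = -966 - 1*200 = -966 - 200 = -1166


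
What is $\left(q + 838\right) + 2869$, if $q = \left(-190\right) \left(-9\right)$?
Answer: $5417$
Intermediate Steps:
$q = 1710$
$\left(q + 838\right) + 2869 = \left(1710 + 838\right) + 2869 = 2548 + 2869 = 5417$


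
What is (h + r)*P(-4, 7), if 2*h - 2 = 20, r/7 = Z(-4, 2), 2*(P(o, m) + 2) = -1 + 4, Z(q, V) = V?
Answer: -25/2 ≈ -12.500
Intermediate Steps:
P(o, m) = -1/2 (P(o, m) = -2 + (-1 + 4)/2 = -2 + (1/2)*3 = -2 + 3/2 = -1/2)
r = 14 (r = 7*2 = 14)
h = 11 (h = 1 + (1/2)*20 = 1 + 10 = 11)
(h + r)*P(-4, 7) = (11 + 14)*(-1/2) = 25*(-1/2) = -25/2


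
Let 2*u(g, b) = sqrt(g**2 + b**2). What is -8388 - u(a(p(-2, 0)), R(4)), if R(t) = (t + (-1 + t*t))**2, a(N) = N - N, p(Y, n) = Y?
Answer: -17137/2 ≈ -8568.5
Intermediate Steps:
a(N) = 0
R(t) = (-1 + t + t**2)**2 (R(t) = (t + (-1 + t**2))**2 = (-1 + t + t**2)**2)
u(g, b) = sqrt(b**2 + g**2)/2 (u(g, b) = sqrt(g**2 + b**2)/2 = sqrt(b**2 + g**2)/2)
-8388 - u(a(p(-2, 0)), R(4)) = -8388 - sqrt(((-1 + 4 + 4**2)**2)**2 + 0**2)/2 = -8388 - sqrt(((-1 + 4 + 16)**2)**2 + 0)/2 = -8388 - sqrt((19**2)**2 + 0)/2 = -8388 - sqrt(361**2 + 0)/2 = -8388 - sqrt(130321 + 0)/2 = -8388 - sqrt(130321)/2 = -8388 - 361/2 = -17137/2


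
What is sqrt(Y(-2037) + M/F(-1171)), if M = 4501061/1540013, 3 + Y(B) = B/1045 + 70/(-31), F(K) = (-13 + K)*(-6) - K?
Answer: I*sqrt(1965236705721046137027297507)/16513166695685 ≈ 2.6846*I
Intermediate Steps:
F(K) = 78 - 7*K (F(K) = (78 - 6*K) - K = 78 - 7*K)
Y(B) = -163/31 + B/1045 (Y(B) = -3 + (B/1045 + 70/(-31)) = -3 + (B*(1/1045) + 70*(-1/31)) = -3 + (B/1045 - 70/31) = -3 + (-70/31 + B/1045) = -163/31 + B/1045)
M = 4501061/1540013 (M = 4501061*(1/1540013) = 4501061/1540013 ≈ 2.9227)
sqrt(Y(-2037) + M/F(-1171)) = sqrt((-163/31 + (1/1045)*(-2037)) + 4501061/(1540013*(78 - 7*(-1171)))) = sqrt((-163/31 - 2037/1045) + 4501061/(1540013*(78 + 8197))) = sqrt(-233482/32395 + (4501061/1540013)/8275) = sqrt(-233482/32395 + (4501061/1540013)*(1/8275)) = sqrt(-233482/32395 + 4501061/12743607575) = sqrt(-595051434391011/82565833478425) = I*sqrt(1965236705721046137027297507)/16513166695685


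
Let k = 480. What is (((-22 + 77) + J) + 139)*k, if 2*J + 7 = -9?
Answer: 89280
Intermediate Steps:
J = -8 (J = -7/2 + (1/2)*(-9) = -7/2 - 9/2 = -8)
(((-22 + 77) + J) + 139)*k = (((-22 + 77) - 8) + 139)*480 = ((55 - 8) + 139)*480 = (47 + 139)*480 = 186*480 = 89280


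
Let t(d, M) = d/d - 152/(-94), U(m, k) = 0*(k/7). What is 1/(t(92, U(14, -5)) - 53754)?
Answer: -47/2526315 ≈ -1.8604e-5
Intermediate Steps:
U(m, k) = 0 (U(m, k) = 0*(k*(⅐)) = 0*(k/7) = 0)
t(d, M) = 123/47 (t(d, M) = 1 - 152*(-1/94) = 1 + 76/47 = 123/47)
1/(t(92, U(14, -5)) - 53754) = 1/(123/47 - 53754) = 1/(-2526315/47) = -47/2526315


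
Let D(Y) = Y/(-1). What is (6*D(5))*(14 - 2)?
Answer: -360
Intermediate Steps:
D(Y) = -Y (D(Y) = Y*(-1) = -Y)
(6*D(5))*(14 - 2) = (6*(-1*5))*(14 - 2) = (6*(-5))*12 = -30*12 = -360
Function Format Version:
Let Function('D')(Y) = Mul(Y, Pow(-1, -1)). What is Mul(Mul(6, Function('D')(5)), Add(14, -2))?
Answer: -360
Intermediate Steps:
Function('D')(Y) = Mul(-1, Y) (Function('D')(Y) = Mul(Y, -1) = Mul(-1, Y))
Mul(Mul(6, Function('D')(5)), Add(14, -2)) = Mul(Mul(6, Mul(-1, 5)), Add(14, -2)) = Mul(Mul(6, -5), 12) = Mul(-30, 12) = -360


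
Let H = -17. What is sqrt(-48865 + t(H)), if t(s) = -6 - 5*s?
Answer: I*sqrt(48786) ≈ 220.88*I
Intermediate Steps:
sqrt(-48865 + t(H)) = sqrt(-48865 + (-6 - 5*(-17))) = sqrt(-48865 + (-6 + 85)) = sqrt(-48865 + 79) = sqrt(-48786) = I*sqrt(48786)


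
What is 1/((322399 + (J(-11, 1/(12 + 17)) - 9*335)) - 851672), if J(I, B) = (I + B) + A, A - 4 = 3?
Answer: -29/15436467 ≈ -1.8787e-6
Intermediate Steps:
A = 7 (A = 4 + 3 = 7)
J(I, B) = 7 + B + I (J(I, B) = (I + B) + 7 = (B + I) + 7 = 7 + B + I)
1/((322399 + (J(-11, 1/(12 + 17)) - 9*335)) - 851672) = 1/((322399 + ((7 + 1/(12 + 17) - 11) - 9*335)) - 851672) = 1/((322399 + ((7 + 1/29 - 11) - 3015)) - 851672) = 1/((322399 + (-115/29 - 3015)) - 851672) = 1/((322399 - 87550/29) - 851672) = 1/(9262021/29 - 851672) = 1/(-15436467/29) = -29/15436467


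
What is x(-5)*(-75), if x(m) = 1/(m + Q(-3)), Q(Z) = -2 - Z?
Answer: 75/4 ≈ 18.750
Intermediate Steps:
x(m) = 1/(1 + m) (x(m) = 1/(m + (-2 - 1*(-3))) = 1/(m + (-2 + 3)) = 1/(m + 1) = 1/(1 + m))
x(-5)*(-75) = -75/(1 - 5) = -75/(-4) = -1/4*(-75) = 75/4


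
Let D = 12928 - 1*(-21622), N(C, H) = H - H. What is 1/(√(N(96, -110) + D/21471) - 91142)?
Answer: -978454941/89178340215347 - 5*√29672922/178356680430694 ≈ -1.0972e-5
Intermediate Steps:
N(C, H) = 0
D = 34550 (D = 12928 + 21622 = 34550)
1/(√(N(96, -110) + D/21471) - 91142) = 1/(√(0 + 34550/21471) - 91142) = 1/(√(34550/21471) - 91142) = 1/(5*√29672922/21471 - 91142) = 1/(-91142 + 5*√29672922/21471)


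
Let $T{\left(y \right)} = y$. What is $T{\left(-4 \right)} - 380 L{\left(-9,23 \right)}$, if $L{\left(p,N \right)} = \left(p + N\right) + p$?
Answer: $-1904$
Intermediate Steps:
$L{\left(p,N \right)} = N + 2 p$ ($L{\left(p,N \right)} = \left(N + p\right) + p = N + 2 p$)
$T{\left(-4 \right)} - 380 L{\left(-9,23 \right)} = -4 - 380 \left(23 + 2 \left(-9\right)\right) = -4 - 380 \left(23 - 18\right) = -4 - 1900 = -1904$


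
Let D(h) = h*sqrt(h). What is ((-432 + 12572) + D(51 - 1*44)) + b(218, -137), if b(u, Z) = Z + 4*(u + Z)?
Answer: 12327 + 7*sqrt(7) ≈ 12346.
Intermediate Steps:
D(h) = h**(3/2)
b(u, Z) = 4*u + 5*Z (b(u, Z) = Z + 4*(Z + u) = Z + (4*Z + 4*u) = 4*u + 5*Z)
((-432 + 12572) + D(51 - 1*44)) + b(218, -137) = ((-432 + 12572) + (51 - 1*44)**(3/2)) + (4*218 + 5*(-137)) = (12140 + (51 - 44)**(3/2)) + (872 - 685) = (12140 + 7**(3/2)) + 187 = (12140 + 7*sqrt(7)) + 187 = 12327 + 7*sqrt(7)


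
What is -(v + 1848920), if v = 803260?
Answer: -2652180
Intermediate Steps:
-(v + 1848920) = -(803260 + 1848920) = -1*2652180 = -2652180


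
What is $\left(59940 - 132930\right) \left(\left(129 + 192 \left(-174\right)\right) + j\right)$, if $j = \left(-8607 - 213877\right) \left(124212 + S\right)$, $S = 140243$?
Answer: $4294515513032010$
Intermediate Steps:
$j = -58837006220$ ($j = \left(-8607 - 213877\right) \left(124212 + 140243\right) = \left(-222484\right) 264455 = -58837006220$)
$\left(59940 - 132930\right) \left(\left(129 + 192 \left(-174\right)\right) + j\right) = \left(59940 - 132930\right) \left(\left(129 + 192 \left(-174\right)\right) - 58837006220\right) = - 72990 \left(\left(129 - 33408\right) - 58837006220\right) = - 72990 \left(-33279 - 58837006220\right) = \left(-72990\right) \left(-58837039499\right) = 4294515513032010$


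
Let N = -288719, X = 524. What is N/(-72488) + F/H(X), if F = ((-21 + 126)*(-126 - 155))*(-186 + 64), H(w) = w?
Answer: 65269954609/9495928 ≈ 6873.5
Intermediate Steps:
F = 3599610 (F = (105*(-281))*(-122) = -29505*(-122) = 3599610)
N/(-72488) + F/H(X) = -288719/(-72488) + 3599610/524 = -288719*(-1/72488) + 3599610*(1/524) = 288719/72488 + 1799805/262 = 65269954609/9495928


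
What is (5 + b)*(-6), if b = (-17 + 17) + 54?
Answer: -354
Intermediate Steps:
b = 54 (b = 0 + 54 = 54)
(5 + b)*(-6) = (5 + 54)*(-6) = 59*(-6) = -354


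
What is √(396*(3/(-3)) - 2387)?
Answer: 11*I*√23 ≈ 52.754*I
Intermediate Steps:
√(396*(3/(-3)) - 2387) = √(396*(3*(-⅓)) - 2387) = √(396*(-1) - 2387) = √(-396 - 2387) = √(-2783) = 11*I*√23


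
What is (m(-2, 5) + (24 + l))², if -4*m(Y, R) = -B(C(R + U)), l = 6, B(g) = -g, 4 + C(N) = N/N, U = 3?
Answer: 15129/16 ≈ 945.56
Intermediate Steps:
C(N) = -3 (C(N) = -4 + N/N = -4 + 1 = -3)
m(Y, R) = ¾ (m(Y, R) = -(-1)*(-1*(-3))/4 = -(-1)*3/4 = -¼*(-3) = ¾)
(m(-2, 5) + (24 + l))² = (¾ + (24 + 6))² = (¾ + 30)² = (123/4)² = 15129/16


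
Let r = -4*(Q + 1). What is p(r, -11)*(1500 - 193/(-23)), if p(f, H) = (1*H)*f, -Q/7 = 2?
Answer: -19844396/23 ≈ -8.6280e+5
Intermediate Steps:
Q = -14 (Q = -7*2 = -14)
r = 52 (r = -4*(-14 + 1) = -4*(-13) = 52)
p(f, H) = H*f
p(r, -11)*(1500 - 193/(-23)) = (-11*52)*(1500 - 193/(-23)) = -572*(1500 - 193*(-1/23)) = -572*(1500 + 193/23) = -572*34693/23 = -19844396/23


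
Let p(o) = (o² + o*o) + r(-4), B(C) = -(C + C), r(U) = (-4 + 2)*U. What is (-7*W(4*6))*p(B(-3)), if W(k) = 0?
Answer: 0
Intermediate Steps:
r(U) = -2*U
B(C) = -2*C
p(o) = 8 + 2*o² (p(o) = (o² + o*o) - 2*(-4) = (o² + o²) + 8 = 2*o² + 8 = 8 + 2*o²)
(-7*W(4*6))*p(B(-3)) = (-7*0)*(8 + 2*(-2*(-3))²) = 0*(8 + 2*6²) = 0*(8 + 2*36) = 0*(8 + 72) = 0*80 = 0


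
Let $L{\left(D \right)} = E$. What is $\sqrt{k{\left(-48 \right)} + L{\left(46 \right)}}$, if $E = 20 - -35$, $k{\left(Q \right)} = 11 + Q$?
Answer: $3 \sqrt{2} \approx 4.2426$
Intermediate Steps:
$E = 55$ ($E = 20 + 35 = 55$)
$L{\left(D \right)} = 55$
$\sqrt{k{\left(-48 \right)} + L{\left(46 \right)}} = \sqrt{\left(11 - 48\right) + 55} = \sqrt{-37 + 55} = \sqrt{18} = 3 \sqrt{2}$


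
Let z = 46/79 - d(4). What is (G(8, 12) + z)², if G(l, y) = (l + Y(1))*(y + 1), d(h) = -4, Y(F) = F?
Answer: 92256025/6241 ≈ 14782.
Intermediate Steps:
z = 362/79 (z = 46/79 - 1*(-4) = 46*(1/79) + 4 = 46/79 + 4 = 362/79 ≈ 4.5823)
G(l, y) = (1 + l)*(1 + y) (G(l, y) = (l + 1)*(y + 1) = (1 + l)*(1 + y))
(G(8, 12) + z)² = ((1 + 8 + 12 + 8*12) + 362/79)² = ((1 + 8 + 12 + 96) + 362/79)² = (117 + 362/79)² = (9605/79)² = 92256025/6241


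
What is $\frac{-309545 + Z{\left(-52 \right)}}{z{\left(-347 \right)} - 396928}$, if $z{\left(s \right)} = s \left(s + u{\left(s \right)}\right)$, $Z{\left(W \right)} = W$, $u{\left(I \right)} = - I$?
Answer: $\frac{309597}{396928} \approx 0.77998$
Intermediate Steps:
$z{\left(s \right)} = 0$ ($z{\left(s \right)} = s \left(s - s\right) = s 0 = 0$)
$\frac{-309545 + Z{\left(-52 \right)}}{z{\left(-347 \right)} - 396928} = \frac{-309545 - 52}{0 - 396928} = - \frac{309597}{-396928} = \left(-309597\right) \left(- \frac{1}{396928}\right) = \frac{309597}{396928}$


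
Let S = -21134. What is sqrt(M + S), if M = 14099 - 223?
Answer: I*sqrt(7258) ≈ 85.194*I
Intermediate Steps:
M = 13876
sqrt(M + S) = sqrt(13876 - 21134) = sqrt(-7258) = I*sqrt(7258)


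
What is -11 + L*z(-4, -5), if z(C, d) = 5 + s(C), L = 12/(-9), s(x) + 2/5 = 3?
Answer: -317/15 ≈ -21.133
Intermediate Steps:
s(x) = 13/5 (s(x) = -2/5 + 3 = 13/5)
L = -4/3 (L = 12*(-1/9) = -4/3 ≈ -1.3333)
z(C, d) = 38/5 (z(C, d) = 5 + 13/5 = 38/5)
-11 + L*z(-4, -5) = -11 - 4/3*38/5 = -11 - 152/15 = -317/15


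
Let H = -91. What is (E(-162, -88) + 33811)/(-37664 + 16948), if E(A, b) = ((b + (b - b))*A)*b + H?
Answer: 305202/5179 ≈ 58.931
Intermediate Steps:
E(A, b) = -91 + A*b² (E(A, b) = ((b + (b - b))*A)*b - 91 = ((b + 0)*A)*b - 91 = (b*A)*b - 91 = (A*b)*b - 91 = A*b² - 91 = -91 + A*b²)
(E(-162, -88) + 33811)/(-37664 + 16948) = ((-91 - 162*(-88)²) + 33811)/(-37664 + 16948) = ((-91 - 162*7744) + 33811)/(-20716) = ((-91 - 1254528) + 33811)*(-1/20716) = (-1254619 + 33811)*(-1/20716) = -1220808*(-1/20716) = 305202/5179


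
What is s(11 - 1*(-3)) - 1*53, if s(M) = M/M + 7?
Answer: -45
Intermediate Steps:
s(M) = 8 (s(M) = 1 + 7 = 8)
s(11 - 1*(-3)) - 1*53 = 8 - 1*53 = 8 - 53 = -45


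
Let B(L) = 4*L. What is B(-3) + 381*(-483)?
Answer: -184035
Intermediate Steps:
B(-3) + 381*(-483) = 4*(-3) + 381*(-483) = -12 - 184023 = -184035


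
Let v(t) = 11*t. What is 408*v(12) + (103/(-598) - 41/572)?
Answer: 708526327/13156 ≈ 53856.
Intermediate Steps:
408*v(12) + (103/(-598) - 41/572) = 408*(11*12) + (103/(-598) - 41/572) = 408*132 + (103*(-1/598) - 41*1/572) = 53856 + (-103/598 - 41/572) = 53856 - 3209/13156 = 708526327/13156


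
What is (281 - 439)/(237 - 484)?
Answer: 158/247 ≈ 0.63968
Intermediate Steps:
(281 - 439)/(237 - 484) = -158/(-247) = -158*(-1/247) = 158/247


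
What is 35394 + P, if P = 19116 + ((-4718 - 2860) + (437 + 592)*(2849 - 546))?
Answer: 2416719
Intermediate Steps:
P = 2381325 (P = 19116 + (-7578 + 1029*2303) = 19116 + (-7578 + 2369787) = 19116 + 2362209 = 2381325)
35394 + P = 35394 + 2381325 = 2416719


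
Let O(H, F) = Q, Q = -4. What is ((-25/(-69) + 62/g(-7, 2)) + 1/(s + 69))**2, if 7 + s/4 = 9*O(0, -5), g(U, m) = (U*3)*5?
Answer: 3500852224/61874075025 ≈ 0.056580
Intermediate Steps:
g(U, m) = 15*U (g(U, m) = (3*U)*5 = 15*U)
O(H, F) = -4
s = -172 (s = -28 + 4*(9*(-4)) = -28 + 4*(-36) = -28 - 144 = -172)
((-25/(-69) + 62/g(-7, 2)) + 1/(s + 69))**2 = ((-25/(-69) + 62/((15*(-7)))) + 1/(-172 + 69))**2 = ((-25*(-1/69) + 62/(-105)) + 1/(-103))**2 = ((25/69 + 62*(-1/105)) - 1/103)**2 = ((25/69 - 62/105) - 1/103)**2 = (-551/2415 - 1/103)**2 = (-59168/248745)**2 = 3500852224/61874075025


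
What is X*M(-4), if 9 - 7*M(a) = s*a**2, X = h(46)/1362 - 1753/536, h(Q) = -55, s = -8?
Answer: -165569021/2555112 ≈ -64.799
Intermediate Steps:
X = -1208533/365016 (X = -55/1362 - 1753/536 = -1208533/365016 ≈ -3.3109)
M(a) = 9/7 + 8*a**2/7 (M(a) = 9/7 - (-8)*a**2/7 = 9/7 + 8*a**2/7)
X*M(-4) = -1208533*(9/7 + (8/7)*(-4)**2)/365016 = -1208533*(9/7 + (8/7)*16)/365016 = -1208533*(9/7 + 128/7)/365016 = -1208533/365016*137/7 = -165569021/2555112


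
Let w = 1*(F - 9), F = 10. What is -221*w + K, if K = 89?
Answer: -132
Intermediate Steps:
w = 1 (w = 1*(10 - 9) = 1*1 = 1)
-221*w + K = -221*1 + 89 = -221 + 89 = -132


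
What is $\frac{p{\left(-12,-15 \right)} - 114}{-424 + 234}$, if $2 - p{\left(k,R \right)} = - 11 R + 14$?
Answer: $\frac{291}{190} \approx 1.5316$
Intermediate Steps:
$p{\left(k,R \right)} = -12 + 11 R$ ($p{\left(k,R \right)} = 2 - \left(- 11 R + 14\right) = 2 - \left(14 - 11 R\right) = 2 + \left(-14 + 11 R\right) = -12 + 11 R$)
$\frac{p{\left(-12,-15 \right)} - 114}{-424 + 234} = \frac{\left(-12 + 11 \left(-15\right)\right) - 114}{-424 + 234} = \frac{\left(-12 - 165\right) - 114}{-190} = \left(-177 - 114\right) \left(- \frac{1}{190}\right) = \left(-291\right) \left(- \frac{1}{190}\right) = \frac{291}{190}$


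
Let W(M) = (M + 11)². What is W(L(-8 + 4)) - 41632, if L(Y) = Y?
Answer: -41583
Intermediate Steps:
W(M) = (11 + M)²
W(L(-8 + 4)) - 41632 = (11 + (-8 + 4))² - 41632 = (11 - 4)² - 41632 = 7² - 41632 = 49 - 41632 = -41583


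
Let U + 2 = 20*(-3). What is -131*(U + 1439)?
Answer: -180387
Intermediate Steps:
U = -62 (U = -2 + 20*(-3) = -2 - 60 = -62)
-131*(U + 1439) = -131*(-62 + 1439) = -131*1377 = -180387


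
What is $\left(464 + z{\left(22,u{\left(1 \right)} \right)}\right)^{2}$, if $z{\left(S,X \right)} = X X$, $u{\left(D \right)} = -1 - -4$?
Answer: $223729$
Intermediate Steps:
$u{\left(D \right)} = 3$ ($u{\left(D \right)} = -1 + 4 = 3$)
$z{\left(S,X \right)} = X^{2}$
$\left(464 + z{\left(22,u{\left(1 \right)} \right)}\right)^{2} = \left(464 + 3^{2}\right)^{2} = \left(464 + 9\right)^{2} = 473^{2} = 223729$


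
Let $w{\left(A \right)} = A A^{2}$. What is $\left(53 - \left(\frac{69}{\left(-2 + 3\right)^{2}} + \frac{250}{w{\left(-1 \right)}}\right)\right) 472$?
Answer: $110448$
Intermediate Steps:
$w{\left(A \right)} = A^{3}$
$\left(53 - \left(\frac{69}{\left(-2 + 3\right)^{2}} + \frac{250}{w{\left(-1 \right)}}\right)\right) 472 = \left(53 - \left(-250 + \frac{69}{\left(-2 + 3\right)^{2}}\right)\right) 472 = \left(53 - \left(-250 + 69\right)\right) 472 = \left(53 - \left(-250 + \frac{69}{1}\right)\right) 472 = \left(53 + \left(250 - 69\right)\right) 472 = \left(53 + 181\right) 472 = 234 \cdot 472 = 110448$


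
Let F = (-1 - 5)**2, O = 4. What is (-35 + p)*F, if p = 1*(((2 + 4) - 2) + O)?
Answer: -972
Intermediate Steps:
p = 8 (p = 1*(((2 + 4) - 2) + 4) = 1*((6 - 2) + 4) = 1*(4 + 4) = 1*8 = 8)
F = 36 (F = (-6)**2 = 36)
(-35 + p)*F = (-35 + 8)*36 = -27*36 = -972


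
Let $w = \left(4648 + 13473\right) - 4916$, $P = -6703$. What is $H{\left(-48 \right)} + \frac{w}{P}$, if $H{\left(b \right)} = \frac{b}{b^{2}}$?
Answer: $- \frac{640543}{321744} \approx -1.9908$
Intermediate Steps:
$w = 13205$ ($w = 18121 - 4916 = 13205$)
$H{\left(b \right)} = \frac{1}{b}$ ($H{\left(b \right)} = \frac{b}{b^{2}} = \frac{1}{b}$)
$H{\left(-48 \right)} + \frac{w}{P} = \frac{1}{-48} + \frac{13205}{-6703} = - \frac{1}{48} + 13205 \left(- \frac{1}{6703}\right) = - \frac{1}{48} - \frac{13205}{6703} = - \frac{640543}{321744}$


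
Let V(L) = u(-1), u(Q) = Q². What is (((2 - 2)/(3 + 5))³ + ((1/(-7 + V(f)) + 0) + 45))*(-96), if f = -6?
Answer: -4304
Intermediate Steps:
V(L) = 1 (V(L) = (-1)² = 1)
(((2 - 2)/(3 + 5))³ + ((1/(-7 + V(f)) + 0) + 45))*(-96) = (((2 - 2)/(3 + 5))³ + ((1/(-7 + 1) + 0) + 45))*(-96) = ((0/8)³ + ((1/(-6) + 0) + 45))*(-96) = ((0*(⅛))³ + ((-⅙ + 0) + 45))*(-96) = (0³ + (-⅙ + 45))*(-96) = (0 + 269/6)*(-96) = (269/6)*(-96) = -4304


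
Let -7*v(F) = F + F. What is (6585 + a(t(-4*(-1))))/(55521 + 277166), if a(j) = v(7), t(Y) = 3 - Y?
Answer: 6583/332687 ≈ 0.019787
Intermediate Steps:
v(F) = -2*F/7 (v(F) = -(F + F)/7 = -2*F/7)
a(j) = -2 (a(j) = -2/7*7 = -2)
(6585 + a(t(-4*(-1))))/(55521 + 277166) = (6585 - 2)/(55521 + 277166) = 6583/332687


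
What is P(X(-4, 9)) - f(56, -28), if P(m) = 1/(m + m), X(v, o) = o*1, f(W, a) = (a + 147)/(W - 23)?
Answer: -703/198 ≈ -3.5505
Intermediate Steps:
f(W, a) = (147 + a)/(-23 + W)
X(v, o) = o
P(m) = 1/(2*m)
P(X(-4, 9)) - f(56, -28) = (½)/9 - (147 - 28)/(-23 + 56) = (½)*(⅑) - 119/33 = 1/18 - 119/33 = -703/198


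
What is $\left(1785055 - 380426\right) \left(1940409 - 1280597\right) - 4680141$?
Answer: $926786389607$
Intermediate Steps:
$\left(1785055 - 380426\right) \left(1940409 - 1280597\right) - 4680141 = 1404629 \cdot 659812 - 4680141 = 926791069748 - 4680141 = 926786389607$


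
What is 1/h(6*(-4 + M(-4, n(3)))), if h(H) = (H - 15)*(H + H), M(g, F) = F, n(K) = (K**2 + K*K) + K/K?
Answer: 1/13500 ≈ 7.4074e-5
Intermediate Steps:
n(K) = 1 + 2*K**2 (n(K) = (K**2 + K**2) + 1 = 2*K**2 + 1 = 1 + 2*K**2)
h(H) = 2*H*(-15 + H) (h(H) = (-15 + H)*(2*H) = 2*H*(-15 + H))
1/h(6*(-4 + M(-4, n(3)))) = 1/(2*(6*(-4 + (1 + 2*3**2)))*(-15 + 6*(-4 + (1 + 2*3**2)))) = 1/(2*(6*(-4 + (1 + 2*9)))*(-15 + 6*(-4 + (1 + 2*9)))) = 1/(2*(6*(-4 + (1 + 18)))*(-15 + 6*(-4 + (1 + 18)))) = 1/(2*(6*(-4 + 19))*(-15 + 6*(-4 + 19))) = 1/(2*(6*15)*(-15 + 6*15)) = 1/(2*90*(-15 + 90)) = 1/(2*90*75) = 1/13500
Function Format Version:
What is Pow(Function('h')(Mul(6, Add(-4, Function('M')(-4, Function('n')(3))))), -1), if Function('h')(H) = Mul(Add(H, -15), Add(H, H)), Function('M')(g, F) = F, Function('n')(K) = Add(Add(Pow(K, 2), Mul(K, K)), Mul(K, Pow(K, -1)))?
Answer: Rational(1, 13500) ≈ 7.4074e-5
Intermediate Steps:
Function('n')(K) = Add(1, Mul(2, Pow(K, 2))) (Function('n')(K) = Add(Add(Pow(K, 2), Pow(K, 2)), 1) = Add(Mul(2, Pow(K, 2)), 1) = Add(1, Mul(2, Pow(K, 2))))
Function('h')(H) = Mul(2, H, Add(-15, H)) (Function('h')(H) = Mul(Add(-15, H), Mul(2, H)) = Mul(2, H, Add(-15, H)))
Pow(Function('h')(Mul(6, Add(-4, Function('M')(-4, Function('n')(3))))), -1) = Pow(Mul(2, Mul(6, Add(-4, Add(1, Mul(2, Pow(3, 2))))), Add(-15, Mul(6, Add(-4, Add(1, Mul(2, Pow(3, 2))))))), -1) = Pow(Mul(2, Mul(6, Add(-4, Add(1, Mul(2, 9)))), Add(-15, Mul(6, Add(-4, Add(1, Mul(2, 9)))))), -1) = Pow(Mul(2, Mul(6, Add(-4, Add(1, 18))), Add(-15, Mul(6, Add(-4, Add(1, 18))))), -1) = Pow(Mul(2, Mul(6, Add(-4, 19)), Add(-15, Mul(6, Add(-4, 19)))), -1) = Pow(Mul(2, Mul(6, 15), Add(-15, Mul(6, 15))), -1) = Pow(Mul(2, 90, Add(-15, 90)), -1) = Pow(Mul(2, 90, 75), -1) = Pow(13500, -1) = Rational(1, 13500)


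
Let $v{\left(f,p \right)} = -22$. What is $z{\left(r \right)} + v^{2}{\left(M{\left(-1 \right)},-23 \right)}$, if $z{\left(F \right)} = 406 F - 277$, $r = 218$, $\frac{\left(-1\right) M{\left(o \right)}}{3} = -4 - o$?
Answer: $88715$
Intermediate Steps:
$M{\left(o \right)} = 12 + 3 o$ ($M{\left(o \right)} = - 3 \left(-4 - o\right) = 12 + 3 o$)
$z{\left(F \right)} = -277 + 406 F$
$z{\left(r \right)} + v^{2}{\left(M{\left(-1 \right)},-23 \right)} = \left(-277 + 406 \cdot 218\right) + \left(-22\right)^{2} = \left(-277 + 88508\right) + 484 = 88231 + 484 = 88715$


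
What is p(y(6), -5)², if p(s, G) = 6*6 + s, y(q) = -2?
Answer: 1156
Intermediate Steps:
p(s, G) = 36 + s
p(y(6), -5)² = (36 - 2)² = 34² = 1156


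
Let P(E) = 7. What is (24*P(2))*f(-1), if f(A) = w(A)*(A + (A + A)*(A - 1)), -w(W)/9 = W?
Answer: 4536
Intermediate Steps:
w(W) = -9*W
f(A) = -9*A*(A + 2*A*(-1 + A)) (f(A) = (-9*A)*(A + (A + A)*(A - 1)) = (-9*A)*(A + (2*A)*(-1 + A)) = (-9*A)*(A + 2*A*(-1 + A)) = -9*A*(A + 2*A*(-1 + A)))
(24*P(2))*f(-1) = (24*7)*((-1)**2*(9 - 18*(-1))) = 168*(1*(9 + 18)) = 168*(1*27) = 168*27 = 4536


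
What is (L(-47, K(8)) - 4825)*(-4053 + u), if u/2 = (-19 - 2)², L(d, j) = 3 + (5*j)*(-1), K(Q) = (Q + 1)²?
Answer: 16574817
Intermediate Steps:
K(Q) = (1 + Q)²
L(d, j) = 3 - 5*j
u = 882 (u = 2*(-19 - 2)² = 2*(-21)² = 2*441 = 882)
(L(-47, K(8)) - 4825)*(-4053 + u) = ((3 - 5*(1 + 8)²) - 4825)*(-4053 + 882) = ((3 - 5*9²) - 4825)*(-3171) = ((3 - 5*81) - 4825)*(-3171) = ((3 - 405) - 4825)*(-3171) = (-402 - 4825)*(-3171) = -5227*(-3171) = 16574817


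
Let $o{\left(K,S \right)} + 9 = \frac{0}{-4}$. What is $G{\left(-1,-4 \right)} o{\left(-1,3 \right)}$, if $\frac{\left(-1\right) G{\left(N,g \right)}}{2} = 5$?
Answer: $90$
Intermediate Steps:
$G{\left(N,g \right)} = -10$ ($G{\left(N,g \right)} = \left(-2\right) 5 = -10$)
$o{\left(K,S \right)} = -9$ ($o{\left(K,S \right)} = -9 + \frac{0}{-4} = -9 + 0 \left(- \frac{1}{4}\right) = -9 + 0 = -9$)
$G{\left(-1,-4 \right)} o{\left(-1,3 \right)} = \left(-10\right) \left(-9\right) = 90$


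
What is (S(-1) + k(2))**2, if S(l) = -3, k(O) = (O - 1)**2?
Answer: 4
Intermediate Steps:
k(O) = (-1 + O)**2
(S(-1) + k(2))**2 = (-3 + (-1 + 2)**2)**2 = (-3 + 1**2)**2 = (-3 + 1)**2 = (-2)**2 = 4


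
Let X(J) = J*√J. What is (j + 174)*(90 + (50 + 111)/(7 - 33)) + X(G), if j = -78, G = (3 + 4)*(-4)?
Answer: 104592/13 - 56*I*√7 ≈ 8045.5 - 148.16*I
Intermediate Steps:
G = -28 (G = 7*(-4) = -28)
X(J) = J^(3/2)
(j + 174)*(90 + (50 + 111)/(7 - 33)) + X(G) = (-78 + 174)*(90 + (50 + 111)/(7 - 33)) + (-28)^(3/2) = 96*(90 + 161/(-26)) - 56*I*√7 = 96*(90 + 161*(-1/26)) - 56*I*√7 = 96*(90 - 161/26) - 56*I*√7 = 96*(2179/26) - 56*I*√7 = 104592/13 - 56*I*√7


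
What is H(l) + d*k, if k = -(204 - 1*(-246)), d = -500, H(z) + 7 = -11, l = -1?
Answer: 224982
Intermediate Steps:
H(z) = -18 (H(z) = -7 - 11 = -18)
k = -450 (k = -(204 + 246) = -1*450 = -450)
H(l) + d*k = -18 - 500*(-450) = -18 + 225000 = 224982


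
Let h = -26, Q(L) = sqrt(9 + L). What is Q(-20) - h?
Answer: 26 + I*sqrt(11) ≈ 26.0 + 3.3166*I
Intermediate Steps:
Q(-20) - h = sqrt(9 - 20) - 1*(-26) = sqrt(-11) + 26 = I*sqrt(11) + 26 = 26 + I*sqrt(11)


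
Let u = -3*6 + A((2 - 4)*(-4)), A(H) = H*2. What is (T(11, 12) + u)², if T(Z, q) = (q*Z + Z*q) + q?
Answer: 75076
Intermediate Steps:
A(H) = 2*H
T(Z, q) = q + 2*Z*q (T(Z, q) = (Z*q + Z*q) + q = 2*Z*q + q = q + 2*Z*q)
u = -2 (u = -3*6 + 2*((2 - 4)*(-4)) = -18 + 2*(-2*(-4)) = -18 + 2*8 = -18 + 16 = -2)
(T(11, 12) + u)² = (12*(1 + 2*11) - 2)² = (12*(1 + 22) - 2)² = (12*23 - 2)² = (276 - 2)² = 274² = 75076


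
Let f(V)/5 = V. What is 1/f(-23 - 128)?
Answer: -1/755 ≈ -0.0013245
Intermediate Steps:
f(V) = 5*V
1/f(-23 - 128) = 1/(5*(-23 - 128)) = 1/(5*(-151)) = 1/(-755) = -1/755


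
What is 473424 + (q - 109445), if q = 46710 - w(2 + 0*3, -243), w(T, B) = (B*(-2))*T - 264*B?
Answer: 345565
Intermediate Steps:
w(T, B) = -264*B - 2*B*T (w(T, B) = (-2*B)*T - 264*B = -2*B*T - 264*B = -264*B - 2*B*T)
q = -18414 (q = 46710 - (-2)*(-243)*(132 + (2 + 0*3)) = 46710 - (-2)*(-243)*(132 + (2 + 0)) = 46710 - (-2)*(-243)*(132 + 2) = 46710 - (-2)*(-243)*134 = 46710 - 1*65124 = 46710 - 65124 = -18414)
473424 + (q - 109445) = 473424 + (-18414 - 109445) = 473424 - 127859 = 345565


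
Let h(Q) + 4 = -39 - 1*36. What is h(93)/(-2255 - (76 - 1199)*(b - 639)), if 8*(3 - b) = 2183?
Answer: 8/103587 ≈ 7.7230e-5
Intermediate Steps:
h(Q) = -79 (h(Q) = -4 + (-39 - 1*36) = -4 + (-39 - 36) = -4 - 75 = -79)
b = -2159/8 (b = 3 - ⅛*2183 = 3 - 2183/8 = -2159/8 ≈ -269.88)
h(93)/(-2255 - (76 - 1199)*(b - 639)) = -79/(-2255 - (76 - 1199)*(-2159/8 - 639)) = -79/(-2255 - (-1123)*(-7271)/8) = -79/(-2255 - 1*8165333/8) = -79/(-2255 - 8165333/8) = -79/(-8183373/8) = -79*(-8/8183373) = 8/103587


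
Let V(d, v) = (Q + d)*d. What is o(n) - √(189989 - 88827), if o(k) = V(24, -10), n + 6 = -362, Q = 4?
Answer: 672 - √101162 ≈ 353.94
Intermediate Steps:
n = -368 (n = -6 - 362 = -368)
V(d, v) = d*(4 + d) (V(d, v) = (4 + d)*d = d*(4 + d))
o(k) = 672 (o(k) = 24*(4 + 24) = 24*28 = 672)
o(n) - √(189989 - 88827) = 672 - √(189989 - 88827) = 672 - √101162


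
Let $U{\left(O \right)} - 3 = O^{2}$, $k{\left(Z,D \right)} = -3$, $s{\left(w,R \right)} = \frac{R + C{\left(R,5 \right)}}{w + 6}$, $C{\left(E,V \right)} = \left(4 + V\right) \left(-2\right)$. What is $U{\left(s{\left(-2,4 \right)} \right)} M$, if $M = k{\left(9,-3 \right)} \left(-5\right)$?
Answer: $\frac{915}{4} \approx 228.75$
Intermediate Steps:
$C{\left(E,V \right)} = -8 - 2 V$
$s{\left(w,R \right)} = \frac{-18 + R}{6 + w}$ ($s{\left(w,R \right)} = \frac{R - 18}{w + 6} = \frac{R - 18}{6 + w} = \frac{-18 + R}{6 + w}$)
$M = 15$ ($M = \left(-3\right) \left(-5\right) = 15$)
$U{\left(O \right)} = 3 + O^{2}$
$U{\left(s{\left(-2,4 \right)} \right)} M = \left(3 + \left(\frac{-18 + 4}{6 - 2}\right)^{2}\right) 15 = \left(3 + \left(\frac{1}{4} \left(-14\right)\right)^{2}\right) 15 = \left(3 + \left(- \frac{7}{2}\right)^{2}\right) 15 = \left(3 + \frac{49}{4}\right) 15 = \frac{61}{4} \cdot 15 = \frac{915}{4}$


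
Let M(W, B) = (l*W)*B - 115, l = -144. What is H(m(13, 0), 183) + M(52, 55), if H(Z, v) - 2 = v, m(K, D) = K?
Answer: -411770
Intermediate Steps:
H(Z, v) = 2 + v
M(W, B) = -115 - 144*B*W (M(W, B) = (-144*W)*B - 115 = -144*B*W - 115 = -115 - 144*B*W)
H(m(13, 0), 183) + M(52, 55) = (2 + 183) + (-115 - 144*55*52) = 185 + (-115 - 411840) = 185 - 411955 = -411770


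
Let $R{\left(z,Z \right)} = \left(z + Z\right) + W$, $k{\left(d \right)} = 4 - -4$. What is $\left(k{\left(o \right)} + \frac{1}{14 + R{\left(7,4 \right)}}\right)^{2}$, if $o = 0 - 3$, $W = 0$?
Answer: $\frac{40401}{625} \approx 64.642$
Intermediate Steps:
$o = -3$ ($o = 0 - 3 = -3$)
$k{\left(d \right)} = 8$ ($k{\left(d \right)} = 4 + 4 = 8$)
$R{\left(z,Z \right)} = Z + z$ ($R{\left(z,Z \right)} = \left(z + Z\right) + 0 = \left(Z + z\right) + 0 = Z + z$)
$\left(k{\left(o \right)} + \frac{1}{14 + R{\left(7,4 \right)}}\right)^{2} = \left(8 + \frac{1}{14 + \left(4 + 7\right)}\right)^{2} = \left(8 + \frac{1}{14 + 11}\right)^{2} = \left(8 + \frac{1}{25}\right)^{2} = \left(\frac{201}{25}\right)^{2} = \frac{40401}{625}$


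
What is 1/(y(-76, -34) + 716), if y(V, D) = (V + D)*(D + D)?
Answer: 1/8196 ≈ 0.00012201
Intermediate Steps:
y(V, D) = 2*D*(D + V) (y(V, D) = (D + V)*(2*D) = 2*D*(D + V))
1/(y(-76, -34) + 716) = 1/(2*(-34)*(-34 - 76) + 716) = 1/(2*(-34)*(-110) + 716) = 1/(7480 + 716) = 1/8196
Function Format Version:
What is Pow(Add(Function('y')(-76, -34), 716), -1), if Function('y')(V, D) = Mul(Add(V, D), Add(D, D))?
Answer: Rational(1, 8196) ≈ 0.00012201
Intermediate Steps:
Function('y')(V, D) = Mul(2, D, Add(D, V)) (Function('y')(V, D) = Mul(Add(D, V), Mul(2, D)) = Mul(2, D, Add(D, V)))
Pow(Add(Function('y')(-76, -34), 716), -1) = Pow(Add(Mul(2, -34, Add(-34, -76)), 716), -1) = Pow(Add(Mul(2, -34, -110), 716), -1) = Pow(Add(7480, 716), -1) = Pow(8196, -1) = Rational(1, 8196)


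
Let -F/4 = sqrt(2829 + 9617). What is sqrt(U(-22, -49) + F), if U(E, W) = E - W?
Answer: sqrt(27 - 28*sqrt(254)) ≈ 20.476*I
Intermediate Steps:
F = -28*sqrt(254) (F = -4*sqrt(2829 + 9617) = -28*sqrt(254) ≈ -446.25)
sqrt(U(-22, -49) + F) = sqrt((-22 - 1*(-49)) - 28*sqrt(254)) = sqrt((-22 + 49) - 28*sqrt(254)) = sqrt(27 - 28*sqrt(254))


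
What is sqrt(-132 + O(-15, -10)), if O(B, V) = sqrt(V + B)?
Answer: sqrt(-132 + 5*I) ≈ 0.2176 + 11.491*I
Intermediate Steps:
O(B, V) = sqrt(B + V)
sqrt(-132 + O(-15, -10)) = sqrt(-132 + sqrt(-15 - 10)) = sqrt(-132 + sqrt(-25)) = sqrt(-132 + 5*I)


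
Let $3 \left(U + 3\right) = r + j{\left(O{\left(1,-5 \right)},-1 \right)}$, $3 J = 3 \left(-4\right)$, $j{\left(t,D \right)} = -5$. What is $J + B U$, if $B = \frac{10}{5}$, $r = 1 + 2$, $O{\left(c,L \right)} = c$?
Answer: $- \frac{34}{3} \approx -11.333$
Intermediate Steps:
$r = 3$
$J = -4$ ($J = \frac{3 \left(-4\right)}{3} = \frac{1}{3} \left(-12\right) = -4$)
$U = - \frac{11}{3}$ ($U = -3 + \frac{3 - 5}{3} = -3 + \frac{1}{3} \left(-2\right) = -3 - \frac{2}{3} = - \frac{11}{3} \approx -3.6667$)
$B = 2$ ($B = 10 \cdot \frac{1}{5} = 2$)
$J + B U = -4 + 2 \left(- \frac{11}{3}\right) = -4 - \frac{22}{3} = - \frac{34}{3}$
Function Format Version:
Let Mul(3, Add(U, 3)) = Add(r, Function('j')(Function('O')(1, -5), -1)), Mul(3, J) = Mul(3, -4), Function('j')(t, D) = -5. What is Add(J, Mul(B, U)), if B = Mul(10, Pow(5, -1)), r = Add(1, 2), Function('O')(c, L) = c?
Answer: Rational(-34, 3) ≈ -11.333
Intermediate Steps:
r = 3
J = -4 (J = Mul(Rational(1, 3), Mul(3, -4)) = Mul(Rational(1, 3), -12) = -4)
U = Rational(-11, 3) (U = Add(-3, Mul(Rational(1, 3), Add(3, -5))) = Add(-3, Mul(Rational(1, 3), -2)) = Add(-3, Rational(-2, 3)) = Rational(-11, 3) ≈ -3.6667)
B = 2 (B = Mul(10, Rational(1, 5)) = 2)
Add(J, Mul(B, U)) = Add(-4, Mul(2, Rational(-11, 3))) = Add(-4, Rational(-22, 3)) = Rational(-34, 3)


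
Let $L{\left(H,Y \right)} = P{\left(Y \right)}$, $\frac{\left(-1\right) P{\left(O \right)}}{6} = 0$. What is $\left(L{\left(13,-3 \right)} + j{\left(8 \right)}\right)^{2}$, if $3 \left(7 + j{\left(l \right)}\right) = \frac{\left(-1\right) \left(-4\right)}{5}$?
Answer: $\frac{10201}{225} \approx 45.338$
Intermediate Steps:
$P{\left(O \right)} = 0$ ($P{\left(O \right)} = \left(-6\right) 0 = 0$)
$L{\left(H,Y \right)} = 0$
$j{\left(l \right)} = - \frac{101}{15}$ ($j{\left(l \right)} = -7 + \frac{\left(-1\right) \left(-4\right) \frac{1}{5}}{3} = -7 + \frac{4 \cdot \frac{1}{5}}{3} = -7 + \frac{1}{3} \cdot \frac{4}{5} = -7 + \frac{4}{15} = - \frac{101}{15}$)
$\left(L{\left(13,-3 \right)} + j{\left(8 \right)}\right)^{2} = \left(0 - \frac{101}{15}\right)^{2} = \left(- \frac{101}{15}\right)^{2} = \frac{10201}{225}$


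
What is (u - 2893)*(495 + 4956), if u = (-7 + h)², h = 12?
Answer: -15633468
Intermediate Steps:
u = 25 (u = (-7 + 12)² = 5² = 25)
(u - 2893)*(495 + 4956) = (25 - 2893)*(495 + 4956) = -2868*5451 = -15633468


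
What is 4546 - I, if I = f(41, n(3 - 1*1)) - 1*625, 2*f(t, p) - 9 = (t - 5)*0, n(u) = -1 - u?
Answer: 10333/2 ≈ 5166.5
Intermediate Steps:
f(t, p) = 9/2 (f(t, p) = 9/2 + ((t - 5)*0)/2 = 9/2 + ((-5 + t)*0)/2 = 9/2 + (1/2)*0 = 9/2 + 0 = 9/2)
I = -1241/2 (I = 9/2 - 1*625 = 9/2 - 625 = -1241/2 ≈ -620.50)
4546 - I = 4546 - 1*(-1241/2) = 4546 + 1241/2 = 10333/2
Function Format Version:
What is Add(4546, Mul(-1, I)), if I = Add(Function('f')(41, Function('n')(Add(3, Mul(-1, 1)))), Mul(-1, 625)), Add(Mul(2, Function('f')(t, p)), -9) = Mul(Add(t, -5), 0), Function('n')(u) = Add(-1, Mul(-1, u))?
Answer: Rational(10333, 2) ≈ 5166.5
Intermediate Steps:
Function('f')(t, p) = Rational(9, 2) (Function('f')(t, p) = Add(Rational(9, 2), Mul(Rational(1, 2), Mul(Add(t, -5), 0))) = Add(Rational(9, 2), Mul(Rational(1, 2), Mul(Add(-5, t), 0))) = Add(Rational(9, 2), Mul(Rational(1, 2), 0)) = Add(Rational(9, 2), 0) = Rational(9, 2))
I = Rational(-1241, 2) (I = Add(Rational(9, 2), Mul(-1, 625)) = Add(Rational(9, 2), -625) = Rational(-1241, 2) ≈ -620.50)
Add(4546, Mul(-1, I)) = Add(4546, Mul(-1, Rational(-1241, 2))) = Add(4546, Rational(1241, 2)) = Rational(10333, 2)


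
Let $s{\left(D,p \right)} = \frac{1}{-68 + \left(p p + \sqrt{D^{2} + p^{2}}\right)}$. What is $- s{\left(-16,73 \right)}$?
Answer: $- \frac{5261}{27672536} + \frac{\sqrt{5585}}{27672536} \approx -0.00018742$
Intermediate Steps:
$s{\left(D,p \right)} = \frac{1}{-68 + p^{2} + \sqrt{D^{2} + p^{2}}}$ ($s{\left(D,p \right)} = \frac{1}{-68 + \left(p^{2} + \sqrt{D^{2} + p^{2}}\right)} = \frac{1}{-68 + p^{2} + \sqrt{D^{2} + p^{2}}}$)
$- s{\left(-16,73 \right)} = - \frac{1}{-68 + 73^{2} + \sqrt{\left(-16\right)^{2} + 73^{2}}} = - \frac{1}{-68 + 5329 + \sqrt{256 + 5329}} = - \frac{1}{-68 + 5329 + \sqrt{5585}} = - \frac{1}{5261 + \sqrt{5585}}$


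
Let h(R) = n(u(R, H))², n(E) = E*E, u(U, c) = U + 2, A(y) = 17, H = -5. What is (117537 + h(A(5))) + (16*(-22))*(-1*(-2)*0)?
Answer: 247858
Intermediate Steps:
u(U, c) = 2 + U
n(E) = E²
h(R) = (2 + R)⁴ (h(R) = ((2 + R)²)² = (2 + R)⁴)
(117537 + h(A(5))) + (16*(-22))*(-1*(-2)*0) = (117537 + (2 + 17)⁴) + (16*(-22))*(-1*(-2)*0) = (117537 + 19⁴) - 704*0 = (117537 + 130321) - 352*0 = 247858 + 0 = 247858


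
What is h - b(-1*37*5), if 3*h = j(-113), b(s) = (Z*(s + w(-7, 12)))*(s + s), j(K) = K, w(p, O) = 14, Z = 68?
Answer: -12907193/3 ≈ -4.3024e+6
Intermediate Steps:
b(s) = 2*s*(952 + 68*s) (b(s) = (68*(s + 14))*(s + s) = (68*(14 + s))*(2*s) = (952 + 68*s)*(2*s) = 2*s*(952 + 68*s))
h = -113/3 (h = (1/3)*(-113) = -113/3 ≈ -37.667)
h - b(-1*37*5) = -113/3 - 136*-1*37*5*(14 - 1*37*5) = -113/3 - 136*(-37*5)*(14 - 37*5) = -113/3 - 136*(-185)*(14 - 185) = -113/3 - 136*(-185)*(-171) = -113/3 - 1*4302360 = -113/3 - 4302360 = -12907193/3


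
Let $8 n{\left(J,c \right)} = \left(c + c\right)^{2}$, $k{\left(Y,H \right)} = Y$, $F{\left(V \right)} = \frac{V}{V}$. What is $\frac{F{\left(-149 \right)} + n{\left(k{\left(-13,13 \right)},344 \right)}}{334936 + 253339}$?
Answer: $\frac{59169}{588275} \approx 0.10058$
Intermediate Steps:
$F{\left(V \right)} = 1$
$n{\left(J,c \right)} = \frac{c^{2}}{2}$ ($n{\left(J,c \right)} = \frac{\left(c + c\right)^{2}}{8} = \frac{\left(2 c\right)^{2}}{8} = \frac{4 c^{2}}{8} = \frac{c^{2}}{2}$)
$\frac{F{\left(-149 \right)} + n{\left(k{\left(-13,13 \right)},344 \right)}}{334936 + 253339} = \frac{1 + \frac{344^{2}}{2}}{334936 + 253339} = \frac{1 + \frac{1}{2} \cdot 118336}{588275} = \left(1 + 59168\right) \frac{1}{588275} = 59169 \cdot \frac{1}{588275} = \frac{59169}{588275}$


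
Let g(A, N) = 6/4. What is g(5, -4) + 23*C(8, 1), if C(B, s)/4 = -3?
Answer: -549/2 ≈ -274.50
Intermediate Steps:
C(B, s) = -12 (C(B, s) = 4*(-3) = -12)
g(A, N) = 3/2 (g(A, N) = 6*(¼) = 3/2)
g(5, -4) + 23*C(8, 1) = 3/2 + 23*(-12) = 3/2 - 276 = -549/2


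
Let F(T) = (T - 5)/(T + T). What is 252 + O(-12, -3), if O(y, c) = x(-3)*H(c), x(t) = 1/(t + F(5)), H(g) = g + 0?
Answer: 253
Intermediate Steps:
F(T) = (-5 + T)/(2*T) (F(T) = (-5 + T)/((2*T)) = (-5 + T)*(1/(2*T)) = (-5 + T)/(2*T))
H(g) = g
x(t) = 1/t (x(t) = 1/(t + (½)*(-5 + 5)/5) = 1/(t + (½)*(⅕)*0) = 1/(t + 0) = 1/t)
O(y, c) = -c/3 (O(y, c) = c/(-3) = -c/3)
252 + O(-12, -3) = 252 - ⅓*(-3) = 252 + 1 = 253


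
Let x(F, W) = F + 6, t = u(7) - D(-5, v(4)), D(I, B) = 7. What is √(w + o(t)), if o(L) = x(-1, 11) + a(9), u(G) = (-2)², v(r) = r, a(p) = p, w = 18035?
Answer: √18049 ≈ 134.35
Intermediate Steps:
u(G) = 4
t = -3 (t = 4 - 1*7 = 4 - 7 = -3)
x(F, W) = 6 + F
o(L) = 14 (o(L) = (6 - 1) + 9 = 5 + 9 = 14)
√(w + o(t)) = √(18035 + 14) = √18049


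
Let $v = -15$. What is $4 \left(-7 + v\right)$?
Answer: $-88$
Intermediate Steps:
$4 \left(-7 + v\right) = 4 \left(-7 - 15\right) = 4 \left(-22\right) = -88$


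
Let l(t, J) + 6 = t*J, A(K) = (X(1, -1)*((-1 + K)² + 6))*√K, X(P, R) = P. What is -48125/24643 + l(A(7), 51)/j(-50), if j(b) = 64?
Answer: -1613929/788576 + 1071*√7/32 ≈ 86.503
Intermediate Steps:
A(K) = √K*(6 + (-1 + K)²) (A(K) = (1*((-1 + K)² + 6))*√K = (1*(6 + (-1 + K)²))*√K = (6 + (-1 + K)²)*√K = √K*(6 + (-1 + K)²))
l(t, J) = -6 + J*t (l(t, J) = -6 + t*J = -6 + J*t)
-48125/24643 + l(A(7), 51)/j(-50) = -48125/24643 + (-6 + 51*(√7*(6 + (-1 + 7)²)))/64 = -48125*1/24643 + (-6 + 51*(√7*(6 + 6²)))*(1/64) = -48125/24643 + (-6 + 51*(√7*(6 + 36)))*(1/64) = -48125/24643 + (-6 + 51*(√7*42))*(1/64) = -48125/24643 + (-6 + 51*(42*√7))*(1/64) = -48125/24643 + (-6 + 2142*√7)*(1/64) = -48125/24643 + (-3/32 + 1071*√7/32) = -1613929/788576 + 1071*√7/32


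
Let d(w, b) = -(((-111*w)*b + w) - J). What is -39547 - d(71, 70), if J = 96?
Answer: -591242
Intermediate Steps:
d(w, b) = 96 - w + 111*b*w (d(w, b) = -(((-111*w)*b + w) - 1*96) = -((-111*b*w + w) - 96) = -((w - 111*b*w) - 96) = -(-96 + w - 111*b*w) = 96 - w + 111*b*w)
-39547 - d(71, 70) = -39547 - (96 - 1*71 + 111*70*71) = -39547 - (96 - 71 + 551670) = -39547 - 1*551695 = -39547 - 551695 = -591242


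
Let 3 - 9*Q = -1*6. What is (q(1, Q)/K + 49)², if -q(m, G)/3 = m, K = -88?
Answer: 18619225/7744 ≈ 2404.3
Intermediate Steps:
Q = 1 (Q = ⅓ - (-1)*6/9 = ⅓ - ⅑*(-6) = ⅓ + ⅔ = 1)
q(m, G) = -3*m
(q(1, Q)/K + 49)² = (-3*1/(-88) + 49)² = (-3*(-1/88) + 49)² = (3/88 + 49)² = (4315/88)² = 18619225/7744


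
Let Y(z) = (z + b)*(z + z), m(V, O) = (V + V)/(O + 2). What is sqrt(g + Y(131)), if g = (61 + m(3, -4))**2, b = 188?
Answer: sqrt(86942) ≈ 294.86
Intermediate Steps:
m(V, O) = 2*V/(2 + O) (m(V, O) = (2*V)/(2 + O) = 2*V/(2 + O))
Y(z) = 2*z*(188 + z) (Y(z) = (z + 188)*(z + z) = (188 + z)*(2*z) = 2*z*(188 + z))
g = 3364 (g = (61 + 2*3/(2 - 4))**2 = (61 + 2*3/(-2))**2 = (61 + 2*3*(-1/2))**2 = (61 - 3)**2 = 58**2 = 3364)
sqrt(g + Y(131)) = sqrt(3364 + 2*131*(188 + 131)) = sqrt(3364 + 2*131*319) = sqrt(3364 + 83578) = sqrt(86942)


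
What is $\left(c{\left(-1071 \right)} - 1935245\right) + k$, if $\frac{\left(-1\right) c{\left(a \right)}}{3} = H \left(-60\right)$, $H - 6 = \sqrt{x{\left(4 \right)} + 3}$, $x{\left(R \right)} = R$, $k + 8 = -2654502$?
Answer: $-4588675 + 180 \sqrt{7} \approx -4.5882 \cdot 10^{6}$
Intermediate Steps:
$k = -2654510$ ($k = -8 - 2654502 = -2654510$)
$H = 6 + \sqrt{7}$ ($H = 6 + \sqrt{4 + 3} = 6 + \sqrt{7} \approx 8.6458$)
$c{\left(a \right)} = 1080 + 180 \sqrt{7}$ ($c{\left(a \right)} = - 3 \left(6 + \sqrt{7}\right) \left(-60\right) = - 3 \left(-360 - 60 \sqrt{7}\right) = 1080 + 180 \sqrt{7}$)
$\left(c{\left(-1071 \right)} - 1935245\right) + k = \left(\left(1080 + 180 \sqrt{7}\right) - 1935245\right) - 2654510 = \left(-1934165 + 180 \sqrt{7}\right) - 2654510 = -4588675 + 180 \sqrt{7}$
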